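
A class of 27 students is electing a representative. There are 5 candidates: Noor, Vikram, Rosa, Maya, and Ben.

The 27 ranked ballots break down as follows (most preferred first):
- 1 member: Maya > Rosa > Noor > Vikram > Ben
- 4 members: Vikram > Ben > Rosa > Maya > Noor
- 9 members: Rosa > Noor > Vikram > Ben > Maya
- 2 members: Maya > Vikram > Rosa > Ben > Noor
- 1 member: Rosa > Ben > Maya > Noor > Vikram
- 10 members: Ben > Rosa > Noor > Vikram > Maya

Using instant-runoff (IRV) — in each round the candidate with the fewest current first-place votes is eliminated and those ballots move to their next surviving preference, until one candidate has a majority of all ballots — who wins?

Round 1: Noor 0, Vikram 4, Rosa 10, Maya 3, Ben 10. Noor eliminated.
Round 2: Vikram 4, Rosa 10, Maya 3, Ben 10. Maya eliminated.
Round 3: Vikram 6, Rosa 11, Ben 10. Vikram eliminated.
Round 4: Rosa 13, Ben 14. Ben has a majority (≥14).

Ben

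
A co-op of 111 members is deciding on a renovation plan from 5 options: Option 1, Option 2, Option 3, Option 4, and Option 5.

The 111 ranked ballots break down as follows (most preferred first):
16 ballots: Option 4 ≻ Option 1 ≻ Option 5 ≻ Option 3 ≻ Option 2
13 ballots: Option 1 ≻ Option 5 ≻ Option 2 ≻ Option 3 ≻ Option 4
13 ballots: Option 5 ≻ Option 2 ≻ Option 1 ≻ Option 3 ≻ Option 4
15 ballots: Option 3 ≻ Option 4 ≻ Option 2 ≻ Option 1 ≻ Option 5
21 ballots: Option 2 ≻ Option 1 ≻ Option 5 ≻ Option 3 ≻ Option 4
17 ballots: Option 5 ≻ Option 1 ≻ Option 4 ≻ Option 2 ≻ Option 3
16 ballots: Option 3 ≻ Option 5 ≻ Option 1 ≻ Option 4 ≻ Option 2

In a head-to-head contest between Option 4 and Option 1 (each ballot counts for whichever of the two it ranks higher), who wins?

Option 4 is ranked above Option 1 on 31 ballots; Option 1 above Option 4 on 80.

Option 1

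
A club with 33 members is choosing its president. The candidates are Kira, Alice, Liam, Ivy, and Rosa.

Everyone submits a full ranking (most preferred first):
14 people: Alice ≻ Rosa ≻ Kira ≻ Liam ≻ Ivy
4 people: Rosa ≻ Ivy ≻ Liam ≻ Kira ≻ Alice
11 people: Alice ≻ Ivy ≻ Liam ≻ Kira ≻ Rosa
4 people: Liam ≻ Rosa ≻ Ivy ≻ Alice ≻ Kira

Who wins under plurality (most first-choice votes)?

First-place votes: Kira 0, Alice 25, Liam 4, Ivy 0, Rosa 4.

Alice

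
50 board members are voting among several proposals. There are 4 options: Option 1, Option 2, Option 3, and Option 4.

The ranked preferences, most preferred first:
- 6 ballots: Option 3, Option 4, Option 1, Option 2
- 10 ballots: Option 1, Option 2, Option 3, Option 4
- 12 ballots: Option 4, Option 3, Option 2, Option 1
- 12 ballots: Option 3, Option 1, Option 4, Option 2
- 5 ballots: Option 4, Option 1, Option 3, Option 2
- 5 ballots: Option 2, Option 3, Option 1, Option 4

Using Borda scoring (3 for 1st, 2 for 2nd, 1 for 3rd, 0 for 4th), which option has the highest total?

Option 3

Option 1: 6×1 + 10×3 + 12×0 + 12×2 + 5×2 + 5×1 = 75
Option 2: 6×0 + 10×2 + 12×1 + 12×0 + 5×0 + 5×3 = 47
Option 3: 6×3 + 10×1 + 12×2 + 12×3 + 5×1 + 5×2 = 103
Option 4: 6×2 + 10×0 + 12×3 + 12×1 + 5×3 + 5×0 = 75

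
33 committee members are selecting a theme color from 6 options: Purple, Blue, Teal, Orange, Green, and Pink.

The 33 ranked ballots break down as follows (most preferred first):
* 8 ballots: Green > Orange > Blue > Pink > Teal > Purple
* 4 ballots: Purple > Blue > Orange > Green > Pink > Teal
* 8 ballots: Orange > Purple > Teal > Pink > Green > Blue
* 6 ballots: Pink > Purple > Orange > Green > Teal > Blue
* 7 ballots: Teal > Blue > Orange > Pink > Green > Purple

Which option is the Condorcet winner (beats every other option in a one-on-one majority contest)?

Orange

Orange vs Purple: 23–10
Orange vs Blue: 22–11
Orange vs Teal: 26–7
Orange vs Green: 25–8
Orange vs Pink: 27–6
Orange beats every other option.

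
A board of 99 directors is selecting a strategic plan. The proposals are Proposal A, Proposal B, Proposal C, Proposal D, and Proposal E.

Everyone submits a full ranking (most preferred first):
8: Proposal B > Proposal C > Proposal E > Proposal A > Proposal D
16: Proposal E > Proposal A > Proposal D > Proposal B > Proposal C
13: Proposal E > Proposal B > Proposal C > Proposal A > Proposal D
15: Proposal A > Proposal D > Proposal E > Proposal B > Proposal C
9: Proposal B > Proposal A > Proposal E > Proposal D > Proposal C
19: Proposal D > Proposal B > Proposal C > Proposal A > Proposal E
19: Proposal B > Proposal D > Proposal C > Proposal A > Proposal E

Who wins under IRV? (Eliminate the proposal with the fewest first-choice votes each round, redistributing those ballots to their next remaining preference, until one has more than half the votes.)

Round 1: Proposal A 15, Proposal B 36, Proposal C 0, Proposal D 19, Proposal E 29. Proposal C eliminated.
Round 2: Proposal A 15, Proposal B 36, Proposal D 19, Proposal E 29. Proposal A eliminated.
Round 3: Proposal B 36, Proposal D 34, Proposal E 29. Proposal E eliminated.
Round 4: Proposal B 49, Proposal D 50. Proposal D has a majority (≥50).

Proposal D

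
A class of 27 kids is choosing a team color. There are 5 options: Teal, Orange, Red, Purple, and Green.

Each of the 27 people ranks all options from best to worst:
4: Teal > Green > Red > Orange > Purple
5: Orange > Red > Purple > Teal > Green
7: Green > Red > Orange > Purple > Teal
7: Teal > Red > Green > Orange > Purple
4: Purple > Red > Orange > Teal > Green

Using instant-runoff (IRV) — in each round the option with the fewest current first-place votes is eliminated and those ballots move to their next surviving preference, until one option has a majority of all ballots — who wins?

Round 1: Teal 11, Orange 5, Red 0, Purple 4, Green 7. Red eliminated.
Round 2: Teal 11, Orange 5, Purple 4, Green 7. Purple eliminated.
Round 3: Teal 11, Orange 9, Green 7. Green eliminated.
Round 4: Teal 11, Orange 16. Orange has a majority (≥14).

Orange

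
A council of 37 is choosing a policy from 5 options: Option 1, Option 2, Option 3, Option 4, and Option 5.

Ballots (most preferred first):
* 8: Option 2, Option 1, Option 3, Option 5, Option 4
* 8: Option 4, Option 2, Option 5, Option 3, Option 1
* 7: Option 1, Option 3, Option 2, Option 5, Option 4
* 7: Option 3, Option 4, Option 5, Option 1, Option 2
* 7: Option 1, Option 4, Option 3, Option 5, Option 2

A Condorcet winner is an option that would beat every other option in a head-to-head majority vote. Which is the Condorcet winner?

Option 1 vs Option 2: 21–16
Option 1 vs Option 3: 22–15
Option 1 vs Option 4: 22–15
Option 1 vs Option 5: 22–15
Option 1 beats every other option.

Option 1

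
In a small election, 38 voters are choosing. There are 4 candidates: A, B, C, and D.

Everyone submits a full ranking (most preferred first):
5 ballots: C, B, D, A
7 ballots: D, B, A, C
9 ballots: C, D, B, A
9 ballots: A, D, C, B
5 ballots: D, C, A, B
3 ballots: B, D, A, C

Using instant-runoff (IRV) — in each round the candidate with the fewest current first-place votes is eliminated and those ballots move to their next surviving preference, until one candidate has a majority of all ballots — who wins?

Round 1: A 9, B 3, C 14, D 12. B eliminated.
Round 2: A 9, C 14, D 15. A eliminated.
Round 3: C 14, D 24. D has a majority (≥20).

D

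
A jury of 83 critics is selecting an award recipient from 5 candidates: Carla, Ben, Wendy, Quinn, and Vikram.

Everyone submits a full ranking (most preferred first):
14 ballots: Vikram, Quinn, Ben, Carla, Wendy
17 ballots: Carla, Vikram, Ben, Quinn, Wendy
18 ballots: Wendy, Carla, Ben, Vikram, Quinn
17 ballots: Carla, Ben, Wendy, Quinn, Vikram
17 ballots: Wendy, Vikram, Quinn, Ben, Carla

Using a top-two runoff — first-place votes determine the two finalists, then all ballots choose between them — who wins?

Round 1 first-place votes: Carla 34, Ben 0, Wendy 35, Quinn 0, Vikram 14. Wendy and Carla advance.
Runoff: Wendy is ranked above Carla on 35 ballots, Carla above Wendy on 48.

Carla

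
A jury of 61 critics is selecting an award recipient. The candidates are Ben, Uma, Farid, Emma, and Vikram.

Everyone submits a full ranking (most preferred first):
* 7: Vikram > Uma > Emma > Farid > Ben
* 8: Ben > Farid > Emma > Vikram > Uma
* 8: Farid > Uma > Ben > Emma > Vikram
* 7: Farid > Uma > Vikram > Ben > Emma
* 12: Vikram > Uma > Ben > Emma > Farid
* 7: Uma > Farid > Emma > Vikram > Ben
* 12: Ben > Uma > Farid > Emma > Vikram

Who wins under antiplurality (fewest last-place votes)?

Last-place votes: Ben 14, Uma 8, Farid 12, Emma 7, Vikram 20.

Emma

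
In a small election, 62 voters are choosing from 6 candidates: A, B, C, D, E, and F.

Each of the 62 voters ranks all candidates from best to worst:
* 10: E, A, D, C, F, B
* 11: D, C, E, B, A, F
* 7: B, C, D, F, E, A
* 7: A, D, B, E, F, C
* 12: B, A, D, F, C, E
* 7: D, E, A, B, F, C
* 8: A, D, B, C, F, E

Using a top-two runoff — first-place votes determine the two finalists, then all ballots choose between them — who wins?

D

Round 1 first-place votes: A 15, B 19, C 0, D 18, E 10, F 0. B and D advance.
Runoff: B is ranked above D on 19 ballots, D above B on 43.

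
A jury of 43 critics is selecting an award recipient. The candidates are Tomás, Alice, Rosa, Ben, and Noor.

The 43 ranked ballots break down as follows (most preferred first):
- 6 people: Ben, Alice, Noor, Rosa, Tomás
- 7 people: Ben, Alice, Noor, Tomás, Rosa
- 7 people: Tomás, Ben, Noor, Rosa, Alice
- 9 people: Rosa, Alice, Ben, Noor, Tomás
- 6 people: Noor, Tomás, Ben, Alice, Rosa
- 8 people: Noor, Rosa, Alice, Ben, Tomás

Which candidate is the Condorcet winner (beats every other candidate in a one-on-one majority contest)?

Ben vs Tomás: 30–13
Ben vs Alice: 26–17
Ben vs Rosa: 26–17
Ben vs Noor: 29–14
Ben beats every other candidate.

Ben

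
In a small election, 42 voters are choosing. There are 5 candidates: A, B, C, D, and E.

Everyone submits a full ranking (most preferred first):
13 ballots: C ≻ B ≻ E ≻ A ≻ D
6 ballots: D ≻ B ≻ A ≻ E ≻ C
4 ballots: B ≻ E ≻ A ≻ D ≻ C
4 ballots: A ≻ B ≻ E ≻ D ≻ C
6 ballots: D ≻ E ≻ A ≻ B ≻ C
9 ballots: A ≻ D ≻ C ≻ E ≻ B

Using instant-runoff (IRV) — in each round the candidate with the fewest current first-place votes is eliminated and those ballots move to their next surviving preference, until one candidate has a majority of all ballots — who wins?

A

Round 1: A 13, B 4, C 13, D 12, E 0. E eliminated.
Round 2: A 13, B 4, C 13, D 12. B eliminated.
Round 3: A 17, C 13, D 12. D eliminated.
Round 4: A 29, C 13. A has a majority (≥22).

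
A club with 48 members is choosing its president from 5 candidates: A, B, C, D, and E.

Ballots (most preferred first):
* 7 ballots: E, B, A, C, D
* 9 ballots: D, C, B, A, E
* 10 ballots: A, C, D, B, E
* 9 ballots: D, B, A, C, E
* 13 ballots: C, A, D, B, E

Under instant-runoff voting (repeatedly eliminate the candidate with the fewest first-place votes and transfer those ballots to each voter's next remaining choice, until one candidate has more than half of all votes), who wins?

Round 1: A 10, B 0, C 13, D 18, E 7. B eliminated.
Round 2: A 10, C 13, D 18, E 7. E eliminated.
Round 3: A 17, C 13, D 18. C eliminated.
Round 4: A 30, D 18. A has a majority (≥25).

A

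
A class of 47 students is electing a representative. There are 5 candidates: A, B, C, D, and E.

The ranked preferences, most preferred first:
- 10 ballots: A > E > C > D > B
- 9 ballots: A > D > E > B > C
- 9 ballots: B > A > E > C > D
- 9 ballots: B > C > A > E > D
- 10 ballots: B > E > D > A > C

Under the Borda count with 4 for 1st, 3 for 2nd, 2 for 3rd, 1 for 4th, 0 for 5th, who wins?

A: 10×4 + 9×4 + 9×3 + 9×2 + 10×1 = 131
B: 10×0 + 9×1 + 9×4 + 9×4 + 10×4 = 121
C: 10×2 + 9×0 + 9×1 + 9×3 + 10×0 = 56
D: 10×1 + 9×3 + 9×0 + 9×0 + 10×2 = 57
E: 10×3 + 9×2 + 9×2 + 9×1 + 10×3 = 105

A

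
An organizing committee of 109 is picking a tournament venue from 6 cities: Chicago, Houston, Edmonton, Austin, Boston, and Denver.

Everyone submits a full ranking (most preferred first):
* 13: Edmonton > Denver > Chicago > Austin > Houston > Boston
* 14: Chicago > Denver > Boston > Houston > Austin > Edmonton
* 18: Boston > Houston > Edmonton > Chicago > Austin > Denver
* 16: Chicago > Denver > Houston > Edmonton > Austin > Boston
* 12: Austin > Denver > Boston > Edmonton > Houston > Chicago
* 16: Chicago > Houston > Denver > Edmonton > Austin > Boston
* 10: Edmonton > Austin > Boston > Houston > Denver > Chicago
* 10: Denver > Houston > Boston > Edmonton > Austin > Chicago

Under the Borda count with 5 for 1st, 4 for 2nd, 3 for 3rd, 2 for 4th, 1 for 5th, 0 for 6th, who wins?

Denver

Chicago: 13×3 + 14×5 + 18×2 + 16×5 + 12×0 + 16×5 + 10×0 + 10×0 = 305
Houston: 13×1 + 14×2 + 18×4 + 16×3 + 12×1 + 16×4 + 10×2 + 10×4 = 297
Edmonton: 13×5 + 14×0 + 18×3 + 16×2 + 12×2 + 16×2 + 10×5 + 10×2 = 277
Austin: 13×2 + 14×1 + 18×1 + 16×1 + 12×5 + 16×1 + 10×4 + 10×1 = 200
Boston: 13×0 + 14×3 + 18×5 + 16×0 + 12×3 + 16×0 + 10×3 + 10×3 = 228
Denver: 13×4 + 14×4 + 18×0 + 16×4 + 12×4 + 16×3 + 10×1 + 10×5 = 328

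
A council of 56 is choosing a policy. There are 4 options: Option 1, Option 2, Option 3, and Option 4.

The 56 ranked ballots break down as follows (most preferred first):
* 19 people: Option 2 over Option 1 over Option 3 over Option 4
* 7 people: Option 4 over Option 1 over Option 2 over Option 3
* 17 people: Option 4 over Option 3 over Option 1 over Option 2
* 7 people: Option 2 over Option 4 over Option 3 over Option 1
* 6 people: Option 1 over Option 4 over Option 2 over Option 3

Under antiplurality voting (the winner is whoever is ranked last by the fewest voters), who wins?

Last-place votes: Option 1 7, Option 2 17, Option 3 13, Option 4 19.

Option 1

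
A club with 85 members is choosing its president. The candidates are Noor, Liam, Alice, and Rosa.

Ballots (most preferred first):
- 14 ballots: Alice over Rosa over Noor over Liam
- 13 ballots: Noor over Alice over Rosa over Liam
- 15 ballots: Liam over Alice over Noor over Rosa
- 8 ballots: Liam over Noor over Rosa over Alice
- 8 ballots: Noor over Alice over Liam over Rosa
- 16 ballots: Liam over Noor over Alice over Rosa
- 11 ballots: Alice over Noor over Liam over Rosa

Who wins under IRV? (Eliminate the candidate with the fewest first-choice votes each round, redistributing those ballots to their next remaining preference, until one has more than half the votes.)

Round 1: Noor 21, Liam 39, Alice 25, Rosa 0. Rosa eliminated.
Round 2: Noor 21, Liam 39, Alice 25. Noor eliminated.
Round 3: Liam 39, Alice 46. Alice has a majority (≥43).

Alice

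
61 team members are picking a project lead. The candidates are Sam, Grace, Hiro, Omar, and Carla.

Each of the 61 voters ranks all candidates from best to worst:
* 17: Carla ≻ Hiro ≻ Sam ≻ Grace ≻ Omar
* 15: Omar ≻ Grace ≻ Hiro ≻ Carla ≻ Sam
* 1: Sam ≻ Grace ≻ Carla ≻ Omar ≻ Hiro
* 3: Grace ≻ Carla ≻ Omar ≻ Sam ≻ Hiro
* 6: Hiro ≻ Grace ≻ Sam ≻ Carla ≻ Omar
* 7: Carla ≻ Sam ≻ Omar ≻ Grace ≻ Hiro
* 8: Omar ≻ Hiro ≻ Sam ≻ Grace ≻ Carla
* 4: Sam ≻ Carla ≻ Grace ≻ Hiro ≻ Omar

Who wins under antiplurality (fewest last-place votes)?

Grace

Last-place votes: Sam 15, Grace 0, Hiro 11, Omar 27, Carla 8.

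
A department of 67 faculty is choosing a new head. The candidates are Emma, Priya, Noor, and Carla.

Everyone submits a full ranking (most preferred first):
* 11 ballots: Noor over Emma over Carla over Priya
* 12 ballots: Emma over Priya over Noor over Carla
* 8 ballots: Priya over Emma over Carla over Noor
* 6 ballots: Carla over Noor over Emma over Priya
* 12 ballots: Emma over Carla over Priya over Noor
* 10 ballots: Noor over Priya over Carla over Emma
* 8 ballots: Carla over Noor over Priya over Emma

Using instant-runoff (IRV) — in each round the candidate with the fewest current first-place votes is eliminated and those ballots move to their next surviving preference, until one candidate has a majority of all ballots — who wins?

Round 1: Emma 24, Priya 8, Noor 21, Carla 14. Priya eliminated.
Round 2: Emma 32, Noor 21, Carla 14. Carla eliminated.
Round 3: Emma 32, Noor 35. Noor has a majority (≥34).

Noor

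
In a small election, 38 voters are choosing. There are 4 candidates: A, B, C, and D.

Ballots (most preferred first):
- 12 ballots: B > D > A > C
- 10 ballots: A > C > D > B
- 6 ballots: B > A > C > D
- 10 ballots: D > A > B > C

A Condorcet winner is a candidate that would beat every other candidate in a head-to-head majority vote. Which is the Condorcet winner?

D

D vs A: 22–16
D vs B: 20–18
D vs C: 22–16
D beats every other candidate.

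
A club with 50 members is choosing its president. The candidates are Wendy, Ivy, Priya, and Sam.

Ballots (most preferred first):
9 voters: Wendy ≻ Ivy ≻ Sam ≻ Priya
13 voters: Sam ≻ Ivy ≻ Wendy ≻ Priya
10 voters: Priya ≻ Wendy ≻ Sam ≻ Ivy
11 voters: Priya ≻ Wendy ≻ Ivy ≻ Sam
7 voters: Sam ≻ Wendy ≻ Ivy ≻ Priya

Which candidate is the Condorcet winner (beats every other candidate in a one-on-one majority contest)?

Wendy vs Ivy: 37–13
Wendy vs Priya: 29–21
Wendy vs Sam: 30–20
Wendy beats every other candidate.

Wendy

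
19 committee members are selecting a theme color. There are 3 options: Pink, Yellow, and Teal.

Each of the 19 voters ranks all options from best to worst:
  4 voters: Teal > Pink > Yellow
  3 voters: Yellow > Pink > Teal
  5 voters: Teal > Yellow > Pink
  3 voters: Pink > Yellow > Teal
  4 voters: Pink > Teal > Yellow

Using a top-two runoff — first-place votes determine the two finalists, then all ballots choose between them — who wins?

Pink

Round 1 first-place votes: Pink 7, Yellow 3, Teal 9. Teal and Pink advance.
Runoff: Teal is ranked above Pink on 9 ballots, Pink above Teal on 10.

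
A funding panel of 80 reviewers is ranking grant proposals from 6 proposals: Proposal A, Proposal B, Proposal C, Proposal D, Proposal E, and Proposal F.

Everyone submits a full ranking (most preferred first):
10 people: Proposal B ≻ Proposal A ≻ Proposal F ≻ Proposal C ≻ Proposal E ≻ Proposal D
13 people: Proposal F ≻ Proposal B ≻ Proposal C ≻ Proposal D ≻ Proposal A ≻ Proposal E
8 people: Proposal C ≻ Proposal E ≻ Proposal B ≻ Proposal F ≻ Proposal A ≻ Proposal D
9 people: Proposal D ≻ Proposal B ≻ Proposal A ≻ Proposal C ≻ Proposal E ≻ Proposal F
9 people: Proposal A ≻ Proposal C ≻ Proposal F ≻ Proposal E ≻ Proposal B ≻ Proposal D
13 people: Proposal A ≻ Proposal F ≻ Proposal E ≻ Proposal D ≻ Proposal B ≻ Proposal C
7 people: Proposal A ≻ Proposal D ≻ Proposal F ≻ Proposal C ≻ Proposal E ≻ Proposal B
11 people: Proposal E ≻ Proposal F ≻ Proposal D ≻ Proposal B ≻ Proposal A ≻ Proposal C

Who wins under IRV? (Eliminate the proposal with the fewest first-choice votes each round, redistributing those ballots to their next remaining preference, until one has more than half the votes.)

Proposal B

Round 1: Proposal A 29, Proposal B 10, Proposal C 8, Proposal D 9, Proposal E 11, Proposal F 13. Proposal C eliminated.
Round 2: Proposal A 29, Proposal B 10, Proposal D 9, Proposal E 19, Proposal F 13. Proposal D eliminated.
Round 3: Proposal A 29, Proposal B 19, Proposal E 19, Proposal F 13. Proposal F eliminated.
Round 4: Proposal A 29, Proposal B 32, Proposal E 19. Proposal E eliminated.
Round 5: Proposal A 29, Proposal B 51. Proposal B has a majority (≥41).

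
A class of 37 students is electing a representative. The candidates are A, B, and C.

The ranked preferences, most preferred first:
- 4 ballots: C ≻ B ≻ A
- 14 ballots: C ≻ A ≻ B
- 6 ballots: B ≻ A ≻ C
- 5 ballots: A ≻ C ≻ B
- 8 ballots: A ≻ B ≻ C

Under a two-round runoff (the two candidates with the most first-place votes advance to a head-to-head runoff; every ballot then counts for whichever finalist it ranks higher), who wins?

Round 1 first-place votes: A 13, B 6, C 18. C and A advance.
Runoff: C is ranked above A on 18 ballots, A above C on 19.

A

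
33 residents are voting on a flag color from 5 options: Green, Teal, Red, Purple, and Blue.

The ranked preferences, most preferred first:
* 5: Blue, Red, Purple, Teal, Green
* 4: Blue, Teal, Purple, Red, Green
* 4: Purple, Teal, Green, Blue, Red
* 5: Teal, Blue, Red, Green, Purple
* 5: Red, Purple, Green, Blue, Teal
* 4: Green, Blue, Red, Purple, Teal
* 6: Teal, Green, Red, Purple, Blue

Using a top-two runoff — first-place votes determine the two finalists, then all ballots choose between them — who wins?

Blue

Round 1 first-place votes: Green 4, Teal 11, Red 5, Purple 4, Blue 9. Teal and Blue advance.
Runoff: Teal is ranked above Blue on 15 ballots, Blue above Teal on 18.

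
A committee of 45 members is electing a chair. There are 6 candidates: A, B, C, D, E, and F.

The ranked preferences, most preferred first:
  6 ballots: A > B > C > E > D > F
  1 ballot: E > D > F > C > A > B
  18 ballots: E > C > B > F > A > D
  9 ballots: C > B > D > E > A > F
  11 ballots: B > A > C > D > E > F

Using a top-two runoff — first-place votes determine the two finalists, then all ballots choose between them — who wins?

Round 1 first-place votes: A 6, B 11, C 9, D 0, E 19, F 0. E and B advance.
Runoff: E is ranked above B on 19 ballots, B above E on 26.

B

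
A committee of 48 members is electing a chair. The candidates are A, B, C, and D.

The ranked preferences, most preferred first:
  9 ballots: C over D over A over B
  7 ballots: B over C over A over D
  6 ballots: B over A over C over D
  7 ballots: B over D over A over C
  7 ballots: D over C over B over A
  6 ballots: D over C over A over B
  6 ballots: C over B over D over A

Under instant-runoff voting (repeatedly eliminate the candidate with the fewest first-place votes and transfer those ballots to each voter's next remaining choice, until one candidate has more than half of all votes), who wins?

C

Round 1: A 0, B 20, C 15, D 13. A eliminated.
Round 2: B 20, C 15, D 13. D eliminated.
Round 3: B 20, C 28. C has a majority (≥25).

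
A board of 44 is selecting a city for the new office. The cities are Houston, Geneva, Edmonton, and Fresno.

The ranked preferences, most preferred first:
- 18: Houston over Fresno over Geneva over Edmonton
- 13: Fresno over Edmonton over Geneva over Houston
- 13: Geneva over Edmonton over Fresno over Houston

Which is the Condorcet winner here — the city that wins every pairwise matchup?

Fresno

Fresno vs Houston: 26–18
Fresno vs Geneva: 31–13
Fresno vs Edmonton: 31–13
Fresno beats every other city.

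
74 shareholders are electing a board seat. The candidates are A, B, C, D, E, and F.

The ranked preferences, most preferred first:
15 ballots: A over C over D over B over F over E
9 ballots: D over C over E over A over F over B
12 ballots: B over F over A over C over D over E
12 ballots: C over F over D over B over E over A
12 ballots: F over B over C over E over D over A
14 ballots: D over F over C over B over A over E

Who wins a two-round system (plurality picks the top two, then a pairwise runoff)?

Round 1 first-place votes: A 15, B 12, C 12, D 23, E 0, F 12. D and A advance.
Runoff: D is ranked above A on 47 ballots, A above D on 27.

D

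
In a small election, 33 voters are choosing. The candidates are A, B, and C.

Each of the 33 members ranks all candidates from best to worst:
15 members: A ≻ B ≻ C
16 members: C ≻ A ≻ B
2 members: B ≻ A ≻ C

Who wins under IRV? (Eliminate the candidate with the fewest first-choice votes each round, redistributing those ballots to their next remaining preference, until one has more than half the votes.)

Round 1: A 15, B 2, C 16. B eliminated.
Round 2: A 17, C 16. A has a majority (≥17).

A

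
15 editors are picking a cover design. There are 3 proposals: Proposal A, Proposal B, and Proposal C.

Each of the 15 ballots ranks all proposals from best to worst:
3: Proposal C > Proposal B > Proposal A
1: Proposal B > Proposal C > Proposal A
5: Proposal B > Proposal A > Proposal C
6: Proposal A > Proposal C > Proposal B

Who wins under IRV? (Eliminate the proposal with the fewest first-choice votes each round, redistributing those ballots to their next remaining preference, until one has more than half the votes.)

Round 1: Proposal A 6, Proposal B 6, Proposal C 3. Proposal C eliminated.
Round 2: Proposal A 6, Proposal B 9. Proposal B has a majority (≥8).

Proposal B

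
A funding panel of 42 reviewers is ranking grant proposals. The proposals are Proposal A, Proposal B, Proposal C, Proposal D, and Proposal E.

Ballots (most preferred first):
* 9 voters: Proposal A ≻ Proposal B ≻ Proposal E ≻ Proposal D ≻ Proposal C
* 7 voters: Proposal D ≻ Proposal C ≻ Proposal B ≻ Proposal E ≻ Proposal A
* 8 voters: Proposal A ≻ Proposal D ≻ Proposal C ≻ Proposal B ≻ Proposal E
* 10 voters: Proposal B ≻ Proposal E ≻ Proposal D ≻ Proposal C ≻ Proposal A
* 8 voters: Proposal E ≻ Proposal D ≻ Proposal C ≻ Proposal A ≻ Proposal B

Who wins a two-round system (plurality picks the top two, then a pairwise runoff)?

Round 1 first-place votes: Proposal A 17, Proposal B 10, Proposal C 0, Proposal D 7, Proposal E 8. Proposal A and Proposal B advance.
Runoff: Proposal A is ranked above Proposal B on 25 ballots, Proposal B above Proposal A on 17.

Proposal A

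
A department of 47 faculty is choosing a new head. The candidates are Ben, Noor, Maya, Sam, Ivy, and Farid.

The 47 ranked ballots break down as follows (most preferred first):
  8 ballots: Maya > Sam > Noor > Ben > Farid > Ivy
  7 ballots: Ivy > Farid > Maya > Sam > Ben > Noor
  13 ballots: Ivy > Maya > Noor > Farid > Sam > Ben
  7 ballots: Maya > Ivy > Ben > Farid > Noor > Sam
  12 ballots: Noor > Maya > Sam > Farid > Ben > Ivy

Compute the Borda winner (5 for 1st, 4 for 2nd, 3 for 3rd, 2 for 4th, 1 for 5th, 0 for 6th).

Ben: 8×2 + 7×1 + 13×0 + 7×3 + 12×1 = 56
Noor: 8×3 + 7×0 + 13×3 + 7×1 + 12×5 = 130
Maya: 8×5 + 7×3 + 13×4 + 7×5 + 12×4 = 196
Sam: 8×4 + 7×2 + 13×1 + 7×0 + 12×3 = 95
Ivy: 8×0 + 7×5 + 13×5 + 7×4 + 12×0 = 128
Farid: 8×1 + 7×4 + 13×2 + 7×2 + 12×2 = 100

Maya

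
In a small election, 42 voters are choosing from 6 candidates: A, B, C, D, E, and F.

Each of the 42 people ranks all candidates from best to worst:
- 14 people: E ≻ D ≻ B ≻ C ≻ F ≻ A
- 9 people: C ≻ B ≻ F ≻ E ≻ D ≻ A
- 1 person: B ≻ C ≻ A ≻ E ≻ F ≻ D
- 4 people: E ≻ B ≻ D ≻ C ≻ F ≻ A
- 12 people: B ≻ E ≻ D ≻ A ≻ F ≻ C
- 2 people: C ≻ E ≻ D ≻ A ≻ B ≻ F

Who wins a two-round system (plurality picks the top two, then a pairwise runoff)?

Round 1 first-place votes: A 0, B 13, C 11, D 0, E 18, F 0. E and B advance.
Runoff: E is ranked above B on 20 ballots, B above E on 22.

B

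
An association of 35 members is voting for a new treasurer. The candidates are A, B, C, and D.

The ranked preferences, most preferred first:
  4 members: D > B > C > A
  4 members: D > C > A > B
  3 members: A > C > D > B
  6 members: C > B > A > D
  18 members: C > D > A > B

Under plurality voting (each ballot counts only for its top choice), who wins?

First-place votes: A 3, B 0, C 24, D 8.

C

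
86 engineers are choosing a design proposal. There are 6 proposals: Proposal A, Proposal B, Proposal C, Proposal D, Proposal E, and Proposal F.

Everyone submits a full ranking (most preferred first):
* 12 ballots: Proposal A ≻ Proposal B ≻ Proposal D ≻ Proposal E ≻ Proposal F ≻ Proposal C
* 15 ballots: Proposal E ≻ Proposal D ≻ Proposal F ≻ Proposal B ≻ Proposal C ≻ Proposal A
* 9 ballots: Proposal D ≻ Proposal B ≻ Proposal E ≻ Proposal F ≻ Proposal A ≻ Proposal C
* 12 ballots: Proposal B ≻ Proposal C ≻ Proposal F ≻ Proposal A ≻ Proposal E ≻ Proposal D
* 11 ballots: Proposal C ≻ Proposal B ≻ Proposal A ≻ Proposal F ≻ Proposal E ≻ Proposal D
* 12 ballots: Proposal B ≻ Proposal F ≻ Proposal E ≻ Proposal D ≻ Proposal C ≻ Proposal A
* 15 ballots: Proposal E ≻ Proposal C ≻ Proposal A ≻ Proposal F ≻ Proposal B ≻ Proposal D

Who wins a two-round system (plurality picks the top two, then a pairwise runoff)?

Round 1 first-place votes: Proposal A 12, Proposal B 24, Proposal C 11, Proposal D 9, Proposal E 30, Proposal F 0. Proposal E and Proposal B advance.
Runoff: Proposal E is ranked above Proposal B on 30 ballots, Proposal B above Proposal E on 56.

Proposal B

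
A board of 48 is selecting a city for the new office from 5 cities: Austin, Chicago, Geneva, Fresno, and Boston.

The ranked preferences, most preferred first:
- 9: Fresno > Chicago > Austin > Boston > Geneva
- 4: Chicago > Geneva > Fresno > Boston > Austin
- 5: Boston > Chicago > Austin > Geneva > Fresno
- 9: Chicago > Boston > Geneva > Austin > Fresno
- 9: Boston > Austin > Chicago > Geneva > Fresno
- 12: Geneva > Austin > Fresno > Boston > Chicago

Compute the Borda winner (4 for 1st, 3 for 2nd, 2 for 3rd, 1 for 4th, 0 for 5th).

Austin: 9×2 + 4×0 + 5×2 + 9×1 + 9×3 + 12×3 = 100
Chicago: 9×3 + 4×4 + 5×3 + 9×4 + 9×2 + 12×0 = 112
Geneva: 9×0 + 4×3 + 5×1 + 9×2 + 9×1 + 12×4 = 92
Fresno: 9×4 + 4×2 + 5×0 + 9×0 + 9×0 + 12×2 = 68
Boston: 9×1 + 4×1 + 5×4 + 9×3 + 9×4 + 12×1 = 108

Chicago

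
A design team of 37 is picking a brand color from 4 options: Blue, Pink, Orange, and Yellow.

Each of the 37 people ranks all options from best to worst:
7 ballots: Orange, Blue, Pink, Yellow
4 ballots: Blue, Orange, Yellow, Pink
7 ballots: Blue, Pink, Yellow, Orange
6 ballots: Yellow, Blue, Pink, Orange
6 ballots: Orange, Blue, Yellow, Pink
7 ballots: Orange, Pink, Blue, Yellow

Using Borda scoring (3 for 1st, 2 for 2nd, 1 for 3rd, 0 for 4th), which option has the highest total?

Blue

Blue: 7×2 + 4×3 + 7×3 + 6×2 + 6×2 + 7×1 = 78
Pink: 7×1 + 4×0 + 7×2 + 6×1 + 6×0 + 7×2 = 41
Orange: 7×3 + 4×2 + 7×0 + 6×0 + 6×3 + 7×3 = 68
Yellow: 7×0 + 4×1 + 7×1 + 6×3 + 6×1 + 7×0 = 35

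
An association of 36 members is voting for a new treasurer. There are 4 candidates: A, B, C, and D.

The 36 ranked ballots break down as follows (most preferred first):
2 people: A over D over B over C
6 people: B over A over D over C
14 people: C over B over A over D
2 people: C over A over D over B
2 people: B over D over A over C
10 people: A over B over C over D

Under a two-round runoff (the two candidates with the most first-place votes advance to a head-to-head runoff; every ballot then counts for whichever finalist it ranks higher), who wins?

A

Round 1 first-place votes: A 12, B 8, C 16, D 0. C and A advance.
Runoff: C is ranked above A on 16 ballots, A above C on 20.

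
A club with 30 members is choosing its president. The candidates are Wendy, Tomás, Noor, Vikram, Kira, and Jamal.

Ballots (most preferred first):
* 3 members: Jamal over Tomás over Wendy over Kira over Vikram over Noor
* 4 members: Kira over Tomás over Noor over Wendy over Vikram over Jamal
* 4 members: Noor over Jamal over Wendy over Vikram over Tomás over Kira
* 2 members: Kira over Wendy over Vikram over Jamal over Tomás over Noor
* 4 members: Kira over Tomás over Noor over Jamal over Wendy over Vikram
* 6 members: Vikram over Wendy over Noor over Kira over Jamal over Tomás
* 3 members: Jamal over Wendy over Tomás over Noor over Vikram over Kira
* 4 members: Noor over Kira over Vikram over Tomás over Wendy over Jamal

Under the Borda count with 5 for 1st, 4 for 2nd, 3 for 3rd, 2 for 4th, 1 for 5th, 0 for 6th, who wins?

Noor

Wendy: 3×3 + 4×2 + 4×3 + 2×4 + 4×1 + 6×4 + 3×4 + 4×1 = 81
Tomás: 3×4 + 4×4 + 4×1 + 2×1 + 4×4 + 6×0 + 3×3 + 4×2 = 67
Noor: 3×0 + 4×3 + 4×5 + 2×0 + 4×3 + 6×3 + 3×2 + 4×5 = 88
Vikram: 3×1 + 4×1 + 4×2 + 2×3 + 4×0 + 6×5 + 3×1 + 4×3 = 66
Kira: 3×2 + 4×5 + 4×0 + 2×5 + 4×5 + 6×2 + 3×0 + 4×4 = 84
Jamal: 3×5 + 4×0 + 4×4 + 2×2 + 4×2 + 6×1 + 3×5 + 4×0 = 64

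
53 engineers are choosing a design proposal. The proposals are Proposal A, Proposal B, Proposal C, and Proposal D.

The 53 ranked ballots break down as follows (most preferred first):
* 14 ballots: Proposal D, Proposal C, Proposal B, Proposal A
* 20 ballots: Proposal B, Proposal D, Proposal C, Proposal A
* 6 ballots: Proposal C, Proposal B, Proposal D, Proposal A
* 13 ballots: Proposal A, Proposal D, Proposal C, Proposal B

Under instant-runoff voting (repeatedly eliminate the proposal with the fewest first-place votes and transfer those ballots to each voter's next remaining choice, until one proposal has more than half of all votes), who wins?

Round 1: Proposal A 13, Proposal B 20, Proposal C 6, Proposal D 14. Proposal C eliminated.
Round 2: Proposal A 13, Proposal B 26, Proposal D 14. Proposal A eliminated.
Round 3: Proposal B 26, Proposal D 27. Proposal D has a majority (≥27).

Proposal D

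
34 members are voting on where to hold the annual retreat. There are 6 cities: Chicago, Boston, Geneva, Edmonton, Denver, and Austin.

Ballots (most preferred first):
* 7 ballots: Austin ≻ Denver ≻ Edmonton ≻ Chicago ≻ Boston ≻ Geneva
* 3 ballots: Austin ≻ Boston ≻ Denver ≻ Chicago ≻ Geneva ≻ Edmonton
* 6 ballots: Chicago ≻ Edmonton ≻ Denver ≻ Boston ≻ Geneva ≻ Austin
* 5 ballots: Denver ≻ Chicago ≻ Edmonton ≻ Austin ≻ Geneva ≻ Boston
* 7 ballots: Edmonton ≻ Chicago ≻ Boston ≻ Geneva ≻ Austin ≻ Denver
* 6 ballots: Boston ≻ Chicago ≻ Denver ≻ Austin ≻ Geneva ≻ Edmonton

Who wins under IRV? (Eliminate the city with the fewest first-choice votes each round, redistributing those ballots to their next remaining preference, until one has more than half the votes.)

Round 1: Chicago 6, Boston 6, Geneva 0, Edmonton 7, Denver 5, Austin 10. Geneva eliminated.
Round 2: Chicago 6, Boston 6, Edmonton 7, Denver 5, Austin 10. Denver eliminated.
Round 3: Chicago 11, Boston 6, Edmonton 7, Austin 10. Boston eliminated.
Round 4: Chicago 17, Edmonton 7, Austin 10. Edmonton eliminated.
Round 5: Chicago 24, Austin 10. Chicago has a majority (≥18).

Chicago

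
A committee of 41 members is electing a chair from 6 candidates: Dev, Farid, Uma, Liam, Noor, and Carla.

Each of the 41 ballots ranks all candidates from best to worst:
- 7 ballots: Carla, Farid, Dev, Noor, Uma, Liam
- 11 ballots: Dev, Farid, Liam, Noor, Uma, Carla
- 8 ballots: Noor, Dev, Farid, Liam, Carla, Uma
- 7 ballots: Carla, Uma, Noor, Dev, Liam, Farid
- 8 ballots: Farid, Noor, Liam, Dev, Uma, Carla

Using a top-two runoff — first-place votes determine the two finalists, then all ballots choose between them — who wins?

Round 1 first-place votes: Dev 11, Farid 8, Uma 0, Liam 0, Noor 8, Carla 14. Carla and Dev advance.
Runoff: Carla is ranked above Dev on 14 ballots, Dev above Carla on 27.

Dev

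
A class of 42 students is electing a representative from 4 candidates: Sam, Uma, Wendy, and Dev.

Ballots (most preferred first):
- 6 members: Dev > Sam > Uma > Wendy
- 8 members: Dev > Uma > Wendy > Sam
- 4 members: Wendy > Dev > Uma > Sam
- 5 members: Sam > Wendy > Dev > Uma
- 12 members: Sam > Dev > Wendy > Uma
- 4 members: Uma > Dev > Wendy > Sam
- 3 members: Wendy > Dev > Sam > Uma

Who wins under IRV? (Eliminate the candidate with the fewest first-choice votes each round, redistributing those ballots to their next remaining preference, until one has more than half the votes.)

Dev

Round 1: Sam 17, Uma 4, Wendy 7, Dev 14. Uma eliminated.
Round 2: Sam 17, Wendy 7, Dev 18. Wendy eliminated.
Round 3: Sam 17, Dev 25. Dev has a majority (≥22).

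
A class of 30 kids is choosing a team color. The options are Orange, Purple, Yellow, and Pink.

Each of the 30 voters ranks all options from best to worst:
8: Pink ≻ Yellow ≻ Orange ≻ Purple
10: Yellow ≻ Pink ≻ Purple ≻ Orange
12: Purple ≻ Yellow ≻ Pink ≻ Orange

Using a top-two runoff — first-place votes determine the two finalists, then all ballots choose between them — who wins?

Round 1 first-place votes: Orange 0, Purple 12, Yellow 10, Pink 8. Purple and Yellow advance.
Runoff: Purple is ranked above Yellow on 12 ballots, Yellow above Purple on 18.

Yellow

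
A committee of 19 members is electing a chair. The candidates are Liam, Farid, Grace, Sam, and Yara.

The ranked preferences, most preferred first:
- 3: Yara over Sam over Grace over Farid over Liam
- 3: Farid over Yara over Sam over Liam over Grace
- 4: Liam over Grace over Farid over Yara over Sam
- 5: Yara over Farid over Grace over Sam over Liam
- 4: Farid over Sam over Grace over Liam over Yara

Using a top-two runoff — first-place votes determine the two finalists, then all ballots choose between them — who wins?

Round 1 first-place votes: Liam 4, Farid 7, Grace 0, Sam 0, Yara 8. Yara and Farid advance.
Runoff: Yara is ranked above Farid on 8 ballots, Farid above Yara on 11.

Farid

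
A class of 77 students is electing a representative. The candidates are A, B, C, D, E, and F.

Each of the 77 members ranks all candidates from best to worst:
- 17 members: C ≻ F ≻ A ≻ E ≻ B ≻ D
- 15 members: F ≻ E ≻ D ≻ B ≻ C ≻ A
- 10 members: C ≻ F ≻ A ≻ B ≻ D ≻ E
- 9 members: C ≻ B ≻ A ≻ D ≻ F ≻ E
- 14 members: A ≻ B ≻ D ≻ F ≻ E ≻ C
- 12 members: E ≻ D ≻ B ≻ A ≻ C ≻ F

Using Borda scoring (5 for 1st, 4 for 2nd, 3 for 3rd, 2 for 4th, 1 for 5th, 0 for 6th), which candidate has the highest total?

F

A: 17×3 + 15×0 + 10×3 + 9×3 + 14×5 + 12×2 = 202
B: 17×1 + 15×2 + 10×2 + 9×4 + 14×4 + 12×3 = 195
C: 17×5 + 15×1 + 10×5 + 9×5 + 14×0 + 12×1 = 207
D: 17×0 + 15×3 + 10×1 + 9×2 + 14×3 + 12×4 = 163
E: 17×2 + 15×4 + 10×0 + 9×0 + 14×1 + 12×5 = 168
F: 17×4 + 15×5 + 10×4 + 9×1 + 14×2 + 12×0 = 220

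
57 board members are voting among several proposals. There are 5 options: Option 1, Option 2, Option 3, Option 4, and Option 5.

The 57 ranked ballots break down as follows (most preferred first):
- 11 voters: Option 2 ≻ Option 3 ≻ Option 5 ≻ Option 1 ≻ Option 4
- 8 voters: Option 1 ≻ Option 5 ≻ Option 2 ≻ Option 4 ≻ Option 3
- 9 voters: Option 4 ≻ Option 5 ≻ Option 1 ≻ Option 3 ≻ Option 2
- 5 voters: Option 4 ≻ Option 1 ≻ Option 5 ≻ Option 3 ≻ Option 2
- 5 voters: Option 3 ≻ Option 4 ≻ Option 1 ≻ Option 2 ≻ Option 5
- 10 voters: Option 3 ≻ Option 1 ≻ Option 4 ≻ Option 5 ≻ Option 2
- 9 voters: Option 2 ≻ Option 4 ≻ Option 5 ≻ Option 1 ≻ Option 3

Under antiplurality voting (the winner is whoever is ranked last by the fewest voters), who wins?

Last-place votes: Option 1 0, Option 2 24, Option 3 17, Option 4 11, Option 5 5.

Option 1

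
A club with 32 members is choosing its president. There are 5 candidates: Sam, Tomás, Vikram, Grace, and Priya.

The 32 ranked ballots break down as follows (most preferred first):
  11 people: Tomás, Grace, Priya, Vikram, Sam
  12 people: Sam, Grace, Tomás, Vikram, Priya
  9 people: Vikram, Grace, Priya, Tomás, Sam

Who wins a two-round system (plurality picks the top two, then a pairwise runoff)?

Round 1 first-place votes: Sam 12, Tomás 11, Vikram 9, Grace 0, Priya 0. Sam and Tomás advance.
Runoff: Sam is ranked above Tomás on 12 ballots, Tomás above Sam on 20.

Tomás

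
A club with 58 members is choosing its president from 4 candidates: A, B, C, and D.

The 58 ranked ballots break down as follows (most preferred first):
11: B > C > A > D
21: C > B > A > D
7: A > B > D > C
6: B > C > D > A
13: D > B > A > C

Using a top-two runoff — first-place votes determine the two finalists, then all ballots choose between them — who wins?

B

Round 1 first-place votes: A 7, B 17, C 21, D 13. C and B advance.
Runoff: C is ranked above B on 21 ballots, B above C on 37.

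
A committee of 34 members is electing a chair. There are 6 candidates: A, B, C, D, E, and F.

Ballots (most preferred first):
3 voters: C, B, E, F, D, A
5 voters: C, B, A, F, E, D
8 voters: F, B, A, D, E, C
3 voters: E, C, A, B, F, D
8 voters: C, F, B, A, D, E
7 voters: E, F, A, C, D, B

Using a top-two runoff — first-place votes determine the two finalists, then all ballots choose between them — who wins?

Round 1 first-place votes: A 0, B 0, C 16, D 0, E 10, F 8. C and E advance.
Runoff: C is ranked above E on 16 ballots, E above C on 18.

E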